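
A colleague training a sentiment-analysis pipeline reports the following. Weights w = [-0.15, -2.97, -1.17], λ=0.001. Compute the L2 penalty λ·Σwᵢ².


‖w‖₂² = (-0.15)² + (-2.97)² + (-1.17)²
     = 0.0225 + 8.8209 + 1.3689
     = 10.2123
λ·‖w‖₂² = 0.001·10.2123 = 0.010212

0.010212


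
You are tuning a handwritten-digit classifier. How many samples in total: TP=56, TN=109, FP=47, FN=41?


Total = TP + TN + FP + FN
= 56 + 109 + 47 + 41
= 253
(Predicted positive: 103, predicted negative: 150)

253


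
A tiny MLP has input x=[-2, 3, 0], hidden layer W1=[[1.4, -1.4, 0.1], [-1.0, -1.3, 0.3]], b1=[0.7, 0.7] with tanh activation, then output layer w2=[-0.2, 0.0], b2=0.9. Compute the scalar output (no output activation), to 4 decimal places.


z1[0] = (1.4)·(-2) + (-1.4)·(3) + (0.1)·(0) + 0.7 = -6.3
z1[1] = (-1.0)·(-2) + (-1.3)·(3) + (0.3)·(0) + 0.7 = -1.2
h = tanh(z1) = [-1.0, -0.8337]
output = (-0.2)·(-1.0) + (0.0)·(-0.8337) + 0.9 = 1.1

1.1


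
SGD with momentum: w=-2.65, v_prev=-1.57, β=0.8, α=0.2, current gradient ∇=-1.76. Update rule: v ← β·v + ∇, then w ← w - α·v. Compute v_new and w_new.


v_new = 0.8·-1.57 - 1.76 = -1.256 - 1.76 = -3.016
w_new = -2.65 - 0.2·-3.016 = -2.65 + 0.6032 = -2.0468

v_new=-3.016, w_new=-2.0468


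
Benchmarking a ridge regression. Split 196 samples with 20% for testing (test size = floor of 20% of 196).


Test = ⌊196·20/100⌋ = 39
Train = 196 - 39 = 157

Train: 157, Test: 39


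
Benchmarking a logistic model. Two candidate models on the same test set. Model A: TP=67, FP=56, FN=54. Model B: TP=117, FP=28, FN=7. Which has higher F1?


Model A: P=67/123=0.5447, R=67/121=0.5537, F1=2PR/(P+R)=2TP/(2TP+FP+FN)=134/244=0.5492
Model B: P=117/145=0.8069, R=117/124=0.9435, F1=2PR/(P+R)=2TP/(2TP+FP+FN)=234/269=0.8699
0.5492 < 0.8699 → Model B

Model B


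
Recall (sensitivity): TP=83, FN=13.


Recall = TP/(TP+FN)
= 83/(83+13)
= 83/96 = 86.46%

86.46%


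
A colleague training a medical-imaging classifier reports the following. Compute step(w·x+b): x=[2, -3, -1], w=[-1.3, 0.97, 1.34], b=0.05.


z = (2)·(-1.3) + (-3)·(0.97) + (-1)·(1.34) + 0.05
  = -6.8
step(z) = 0 (z<0)

0


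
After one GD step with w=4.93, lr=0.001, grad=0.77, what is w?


w_new = w - α·∇
= 4.93 - 0.001·0.77
= 4.93 - 0.00077
= 4.92923

4.92923


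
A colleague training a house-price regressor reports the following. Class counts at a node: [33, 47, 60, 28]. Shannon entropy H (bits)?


Probabilities: [33/168, 47/168, 60/168, 28/168] ≈ [0.1964, 0.2798, 0.3571, 0.1667]
H = -((33/168)·log₂(33/168) + (47/168)·log₂(47/168) + (60/168)·log₂(60/168) + (28/168)·log₂(28/168))
  = 1.9367 bits

1.9367 bits


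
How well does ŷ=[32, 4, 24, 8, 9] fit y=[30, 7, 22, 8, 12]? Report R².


ȳ = 15.8
SS_res = Σ(y-ŷ)² = 26
SS_tot = Σ(y-ȳ)² = 392.8
R² = 1 - SS_res/SS_tot = 1 - 0.0662 = 0.9338

0.9338


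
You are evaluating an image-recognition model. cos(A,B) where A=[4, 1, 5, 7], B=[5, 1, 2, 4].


A·B = 4·5 + 1·1 + 5·2 + 7·4 = 59
‖A‖ = √91 = 9.5394, ‖B‖ = √46 = 6.7823
cos = 59/(√91·√46) = 59/√4186 = 0.9119

0.9119


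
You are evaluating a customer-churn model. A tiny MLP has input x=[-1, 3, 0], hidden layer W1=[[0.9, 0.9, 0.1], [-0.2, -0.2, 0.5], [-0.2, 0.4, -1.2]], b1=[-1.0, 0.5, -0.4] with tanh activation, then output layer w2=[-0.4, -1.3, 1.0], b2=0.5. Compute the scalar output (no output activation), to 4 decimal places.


z1[0] = (0.9)·(-1) + (0.9)·(3) + (0.1)·(0) - 1.0 = 0.8
z1[1] = (-0.2)·(-1) + (-0.2)·(3) + (0.5)·(0) + 0.5 = 0.1
z1[2] = (-0.2)·(-1) + (0.4)·(3) + (-1.2)·(0) - 0.4 = 1.0
h = tanh(z1) = [0.664, 0.0997, 0.7616]
output = (-0.4)·(0.664) + (-1.3)·(0.0997) + (1.0)·(0.7616) + 0.5 = 0.8664

0.8664


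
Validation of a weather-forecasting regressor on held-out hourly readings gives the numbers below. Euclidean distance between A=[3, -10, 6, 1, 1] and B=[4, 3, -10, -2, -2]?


d = √((3-4)² + (-10-3)² + (6+ 10)² + (1+ 2)² + (1+ 2)²)
  = √(1 + 169 + 256 + 9 + 9)
  = √444 = 21.0713

21.0713


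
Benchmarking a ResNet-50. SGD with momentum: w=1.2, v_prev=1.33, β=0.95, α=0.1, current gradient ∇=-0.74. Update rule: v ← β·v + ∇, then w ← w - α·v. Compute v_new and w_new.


v_new = 0.95·1.33 - 0.74 = 1.2635 - 0.74 = 0.5235
w_new = 1.2 - 0.1·0.5235 = 1.2 - 0.05235 = 1.14765

v_new=0.5235, w_new=1.14765


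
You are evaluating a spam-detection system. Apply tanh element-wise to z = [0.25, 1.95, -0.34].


tanh(0.25) = 0.2449
tanh(1.95) = 0.9603
tanh(-0.34) = -0.3275
result = [0.2449, 0.9603, -0.3275]

[0.2449, 0.9603, -0.3275]


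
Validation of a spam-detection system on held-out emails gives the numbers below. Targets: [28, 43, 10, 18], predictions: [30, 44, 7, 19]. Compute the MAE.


Absolute errors: |28-30|=2, |43-44|=1, |10-7|=3, |18-19|=1
Sum = 7
MAE = 7/4 = 7/4

7/4


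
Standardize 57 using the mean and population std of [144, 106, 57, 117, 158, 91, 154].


μ = 118.1429, σ = 34.1569
z = (57 - 118.1429)/34.1569 = -1.7901

-1.7901


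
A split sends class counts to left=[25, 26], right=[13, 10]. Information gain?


Parent = [38, 36], H_parent = 0.9995
H_left = 0.9997 (n=51), H_right = 0.9877 (n=23)
H_children = (51/74)·0.9997 + (23/74)·0.9877 = 0.996
IG = 0.9995 - 0.996 = 0.0035

0.0035


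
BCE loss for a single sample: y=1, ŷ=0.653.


BCE = -[y·ln(p) + (1-y)·ln(1-p)]
= -1·ln(0.653) - 0
= -ln(0.653) = 0.4262

0.4262


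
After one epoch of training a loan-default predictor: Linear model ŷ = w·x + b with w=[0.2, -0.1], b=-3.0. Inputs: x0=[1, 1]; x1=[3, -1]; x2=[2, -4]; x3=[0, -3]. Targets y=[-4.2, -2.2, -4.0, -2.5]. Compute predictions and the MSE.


ŷ0 = (0.2)·(1) + (-0.1)·(1) - 3.0 = -2.9
ŷ1 = (0.2)·(3) + (-0.1)·(-1) - 3.0 = -2.3
ŷ2 = (0.2)·(2) + (-0.1)·(-4) - 3.0 = -2.2
ŷ3 = (0.2)·(0) + (-0.1)·(-3) - 3.0 = -2.7
errors² = [1.69, 0.01, 3.24, 0.04]
MSE = 4.9800/4 = 1.245

1.245


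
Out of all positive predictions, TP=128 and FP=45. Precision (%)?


Precision = TP/(TP+FP)
= 128/(128+45)
= 128/173 = 73.99%

73.99%


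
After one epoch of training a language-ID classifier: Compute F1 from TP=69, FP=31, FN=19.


Precision = 69/100 = 0.69
Recall = 69/88 = 0.7841
F1 = 2·P·R/(P+R) = 2·TP/(2·TP+FP+FN) = 138/(138+31+19) = 138/188 = 0.734

0.734


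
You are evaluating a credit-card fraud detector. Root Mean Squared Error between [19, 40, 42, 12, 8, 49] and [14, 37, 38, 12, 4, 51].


MSE = 70/6 = 11.6667
RMSE = √(70/6) = 3.4157

3.4157


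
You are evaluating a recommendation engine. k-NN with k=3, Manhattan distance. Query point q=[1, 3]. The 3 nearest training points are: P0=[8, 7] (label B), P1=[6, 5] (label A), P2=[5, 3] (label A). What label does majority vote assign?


d(q,P0) = 11  (label B)
d(q,P1) = 7  (label A)
d(q,P2) = 4  (label A)
Votes: A=2, B=1
Majority → A

A


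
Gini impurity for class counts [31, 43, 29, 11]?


Probabilities: [31/114, 43/114, 29/114, 11/114] ≈ [0.2719, 0.3772, 0.2544, 0.0965]
Σpᵢ² = (961 + 1849 + 841 + 121)/114² = 3772/12996
Gini = 1 - Σpᵢ² = 1 - 3772/12996 = 0.7098

0.7098


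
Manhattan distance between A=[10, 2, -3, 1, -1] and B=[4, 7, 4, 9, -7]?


d = |10-4| + |2-7| + |-3-4| + |1-9| + |-1+ 7|
  = 6 + 5 + 7 + 8 + 6
  = 32

32


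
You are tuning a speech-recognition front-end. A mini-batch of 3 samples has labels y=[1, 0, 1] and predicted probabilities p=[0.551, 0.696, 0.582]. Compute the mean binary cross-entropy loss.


L[0] = -ln(0.551) = 0.596
L[1] = -ln(1-0.696) = -ln(0.304) = 1.1907
L[2] = -ln(0.582) = 0.5413
mean = (0.596 + 1.1907 + 0.5413)/3 = 0.776

0.776


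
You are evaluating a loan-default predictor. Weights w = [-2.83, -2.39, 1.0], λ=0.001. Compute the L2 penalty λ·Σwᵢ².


‖w‖₂² = (-2.83)² + (-2.39)² + (1.0)²
     = 8.0089 + 5.7121 + 1
     = 14.721
λ·‖w‖₂² = 0.001·14.721 = 0.014721

0.014721


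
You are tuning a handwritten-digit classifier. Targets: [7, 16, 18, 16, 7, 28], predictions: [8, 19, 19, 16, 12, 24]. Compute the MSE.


Squared errors: (7-8)²=1, (16-19)²=9, (18-19)²=1, (16-16)²=0, (7-12)²=25, (28-24)²=16
Sum = 52
MSE = 52/6 = 26/3

26/3


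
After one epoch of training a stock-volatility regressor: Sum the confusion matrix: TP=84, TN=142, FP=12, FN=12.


Total = TP + TN + FP + FN
= 84 + 142 + 12 + 12
= 250
(Predicted positive: 96, predicted negative: 154)

250


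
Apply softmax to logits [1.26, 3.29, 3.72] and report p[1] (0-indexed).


Exponentials: e^1.26=3.5254, e^3.29=26.8429, e^3.72=41.2644
Sum = 71.6327
Softmax = [0.0492, 0.3747, 0.5761]
p[1] = 26.8429/71.6327 = 0.3747

0.3747


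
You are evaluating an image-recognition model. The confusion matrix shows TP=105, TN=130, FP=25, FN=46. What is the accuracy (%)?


Accuracy = (TP+TN)/(TP+TN+FP+FN)
= (105+130)/(306)
= 235/306 = 76.8%

76.8%


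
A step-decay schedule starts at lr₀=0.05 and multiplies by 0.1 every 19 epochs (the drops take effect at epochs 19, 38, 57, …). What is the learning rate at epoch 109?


n_drops = ⌊109/19⌋ = 5
lr = 0.05·0.1^5 = 0.05·0.00001 = 0.0000005

0.0000005


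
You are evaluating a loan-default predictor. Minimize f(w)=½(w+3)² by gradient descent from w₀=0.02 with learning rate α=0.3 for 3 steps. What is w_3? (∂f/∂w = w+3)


step 1: grad = 0.02+3 = 3.02; w = 0.02 - 0.3·(3.02) = -0.886
step 2: grad = -0.886+3 = 2.114; w = -0.886 - 0.3·(2.114) = -1.5202
step 3: grad = -1.5202+3 = 1.4798; w = -1.5202 - 0.3·(1.4798) = -1.96414

-1.96414


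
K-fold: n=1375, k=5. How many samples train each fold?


Fold size = 1375/5 = 275
Training per fold = 1375 - 275 = 1100

1100


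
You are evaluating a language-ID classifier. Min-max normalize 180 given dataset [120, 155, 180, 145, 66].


min=66, max=180
(180-66)/(180-66) = 114/114 = 1.0

1.0


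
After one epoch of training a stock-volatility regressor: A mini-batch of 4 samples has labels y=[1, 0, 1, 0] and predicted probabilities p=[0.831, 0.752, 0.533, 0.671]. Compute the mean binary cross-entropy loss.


L[0] = -ln(0.831) = 0.1851
L[1] = -ln(1-0.752) = -ln(0.248) = 1.3943
L[2] = -ln(0.533) = 0.6292
L[3] = -ln(1-0.671) = -ln(0.329) = 1.1117
mean = (0.1851 + 1.3943 + 0.6292 + 1.1117)/4 = 0.8301

0.8301


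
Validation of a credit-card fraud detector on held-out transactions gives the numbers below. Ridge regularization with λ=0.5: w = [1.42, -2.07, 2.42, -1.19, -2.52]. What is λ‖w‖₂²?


‖w‖₂² = (1.42)² + (-2.07)² + (2.42)² + (-1.19)² + (-2.52)²
     = 2.0164 + 4.2849 + 5.8564 + 1.4161 + 6.3504
     = 19.9242
λ·‖w‖₂² = 0.5·19.9242 = 9.9621

9.9621


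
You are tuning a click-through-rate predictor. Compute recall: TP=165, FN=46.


Recall = TP/(TP+FN)
= 165/(165+46)
= 165/211 = 78.2%

78.2%


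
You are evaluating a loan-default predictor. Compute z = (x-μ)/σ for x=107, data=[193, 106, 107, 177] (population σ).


μ = 145.75, σ = 39.6571
z = (107 - 145.75)/39.6571 = -0.9771

-0.9771


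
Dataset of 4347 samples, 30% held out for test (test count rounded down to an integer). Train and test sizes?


Test = ⌊4347·30/100⌋ = 1304
Train = 4347 - 1304 = 3043

Train: 3043, Test: 1304


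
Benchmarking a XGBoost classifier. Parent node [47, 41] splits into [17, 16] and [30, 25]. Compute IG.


Parent = [47, 41], H_parent = 0.9966
H_left = 0.9993 (n=33), H_right = 0.994 (n=55)
H_children = (33/88)·0.9993 + (55/88)·0.994 = 0.996
IG = 0.9966 - 0.996 = 0.0006

0.0006


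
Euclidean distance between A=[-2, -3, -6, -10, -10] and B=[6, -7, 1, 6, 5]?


d = √((-2-6)² + (-3+ 7)² + (-6-1)² + (-10-6)² + (-10-5)²)
  = √(64 + 16 + 49 + 256 + 225)
  = √610 = 24.6982

24.6982


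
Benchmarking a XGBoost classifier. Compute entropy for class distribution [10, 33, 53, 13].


Probabilities: [10/109, 33/109, 53/109, 13/109] ≈ [0.0917, 0.3028, 0.4862, 0.1193]
H = -((10/109)·log₂(10/109) + (33/109)·log₂(33/109) + (53/109)·log₂(53/109) + (13/109)·log₂(13/109))
  = 1.7097 bits

1.7097 bits


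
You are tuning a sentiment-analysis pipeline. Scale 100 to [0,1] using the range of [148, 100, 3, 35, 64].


min=3, max=148
(100-3)/(148-3) = 97/145 = 0.669

0.669


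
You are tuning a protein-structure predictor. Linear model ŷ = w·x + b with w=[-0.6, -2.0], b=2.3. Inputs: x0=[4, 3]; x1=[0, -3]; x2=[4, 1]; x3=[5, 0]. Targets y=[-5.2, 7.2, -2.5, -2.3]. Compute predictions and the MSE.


ŷ0 = (-0.6)·(4) + (-2.0)·(3) + 2.3 = -6.1
ŷ1 = (-0.6)·(0) + (-2.0)·(-3) + 2.3 = 8.3
ŷ2 = (-0.6)·(4) + (-2.0)·(1) + 2.3 = -2.1
ŷ3 = (-0.6)·(5) + (-2.0)·(0) + 2.3 = -0.7
errors² = [0.81, 1.21, 0.16, 2.56]
MSE = 4.7400/4 = 1.185

1.185


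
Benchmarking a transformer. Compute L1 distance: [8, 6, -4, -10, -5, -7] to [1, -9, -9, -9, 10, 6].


d = |8-1| + |6+ 9| + |-4+ 9| + |-10+ 9| + |-5-10| + |-7-6|
  = 7 + 15 + 5 + 1 + 15 + 13
  = 56

56


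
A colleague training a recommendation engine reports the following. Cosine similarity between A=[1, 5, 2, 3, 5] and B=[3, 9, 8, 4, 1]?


A·B = 1·3 + 5·9 + 2·8 + 3·4 + 5·1 = 81
‖A‖ = √64 = 8, ‖B‖ = √171 = 13.0767
cos = 81/(√64·√171) = 81/√10944 = 0.7743

0.7743


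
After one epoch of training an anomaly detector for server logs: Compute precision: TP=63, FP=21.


Precision = TP/(TP+FP)
= 63/(63+21)
= 63/84 = 75.0%

75.0%


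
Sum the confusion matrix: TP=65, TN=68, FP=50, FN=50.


Total = TP + TN + FP + FN
= 65 + 68 + 50 + 50
= 233
(Predicted positive: 115, predicted negative: 118)

233


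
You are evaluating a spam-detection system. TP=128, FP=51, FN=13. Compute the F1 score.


Precision = 128/179 = 0.7151
Recall = 128/141 = 0.9078
F1 = 2·P·R/(P+R) = 2·TP/(2·TP+FP+FN) = 256/(256+51+13) = 256/320 = 0.8

0.8


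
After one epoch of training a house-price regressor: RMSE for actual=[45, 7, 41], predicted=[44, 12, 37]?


MSE = 42/3 = 14
RMSE = √(42/3) = 3.7417

3.7417


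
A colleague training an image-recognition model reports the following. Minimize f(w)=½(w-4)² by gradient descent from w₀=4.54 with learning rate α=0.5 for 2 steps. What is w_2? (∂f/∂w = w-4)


step 1: grad = 4.54-4 = 0.54; w = 4.54 - 0.5·(0.54) = 4.27
step 2: grad = 4.27-4 = 0.27; w = 4.27 - 0.5·(0.27) = 4.135

4.135


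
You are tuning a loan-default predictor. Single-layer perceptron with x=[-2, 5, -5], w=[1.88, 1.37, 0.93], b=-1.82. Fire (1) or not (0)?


z = (-2)·(1.88) + (5)·(1.37) + (-5)·(0.93) - 1.82
  = -3.38
step(z) = 0 (z<0)

0


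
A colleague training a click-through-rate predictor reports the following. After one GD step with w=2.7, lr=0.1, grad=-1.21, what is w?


w_new = w - α·∇
= 2.7 - 0.1·-1.21
= 2.7 + 0.121
= 2.821

2.821


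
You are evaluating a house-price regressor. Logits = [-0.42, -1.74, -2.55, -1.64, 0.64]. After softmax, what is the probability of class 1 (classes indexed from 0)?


Exponentials: e^-0.42=0.657, e^-1.74=0.1755, e^-2.55=0.0781, e^-1.64=0.194, e^0.64=1.8965
Sum = 3.0011
Softmax = [0.2189, 0.0585, 0.026, 0.0646, 0.6319]
p[1] = 0.1755/3.0011 = 0.0585

0.0585


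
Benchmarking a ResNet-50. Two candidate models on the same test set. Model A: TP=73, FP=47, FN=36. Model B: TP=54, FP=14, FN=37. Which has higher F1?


Model A: P=73/120=0.6083, R=73/109=0.6697, F1=2PR/(P+R)=2TP/(2TP+FP+FN)=146/229=0.6376
Model B: P=54/68=0.7941, R=54/91=0.5934, F1=2PR/(P+R)=2TP/(2TP+FP+FN)=108/159=0.6792
0.6376 < 0.6792 → Model B

Model B


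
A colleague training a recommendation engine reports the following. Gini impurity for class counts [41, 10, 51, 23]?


Probabilities: [41/125, 10/125, 51/125, 23/125] ≈ [0.328, 0.08, 0.408, 0.184]
Σpᵢ² = (1681 + 100 + 2601 + 529)/125² = 4911/15625
Gini = 1 - Σpᵢ² = 1 - 4911/15625 = 0.6857

0.6857


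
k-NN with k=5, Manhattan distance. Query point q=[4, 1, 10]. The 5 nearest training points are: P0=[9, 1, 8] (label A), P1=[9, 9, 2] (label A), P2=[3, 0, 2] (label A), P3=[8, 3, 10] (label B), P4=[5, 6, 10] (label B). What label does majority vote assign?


d(q,P0) = 7  (label A)
d(q,P1) = 21  (label A)
d(q,P2) = 10  (label A)
d(q,P3) = 6  (label B)
d(q,P4) = 6  (label B)
Votes: A=3, B=2
Majority → A

A


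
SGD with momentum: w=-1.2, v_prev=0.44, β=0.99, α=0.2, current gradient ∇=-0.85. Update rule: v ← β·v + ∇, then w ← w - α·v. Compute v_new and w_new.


v_new = 0.99·0.44 - 0.85 = 0.4356 - 0.85 = -0.4144
w_new = -1.2 - 0.2·-0.4144 = -1.2 + 0.08288 = -1.11712

v_new=-0.4144, w_new=-1.11712


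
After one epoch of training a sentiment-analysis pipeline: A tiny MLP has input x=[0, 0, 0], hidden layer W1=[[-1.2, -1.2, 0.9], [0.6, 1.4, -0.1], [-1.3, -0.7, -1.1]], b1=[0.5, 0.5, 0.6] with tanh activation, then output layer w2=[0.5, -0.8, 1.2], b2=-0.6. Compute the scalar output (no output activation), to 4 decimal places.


z1[0] = (-1.2)·(0) + (-1.2)·(0) + (0.9)·(0) + 0.5 = 0.5
z1[1] = (0.6)·(0) + (1.4)·(0) + (-0.1)·(0) + 0.5 = 0.5
z1[2] = (-1.3)·(0) + (-0.7)·(0) + (-1.1)·(0) + 0.6 = 0.6
h = tanh(z1) = [0.4621, 0.4621, 0.537]
output = (0.5)·(0.4621) + (-0.8)·(0.4621) + (1.2)·(0.537) - 0.6 = -0.0942

-0.0942


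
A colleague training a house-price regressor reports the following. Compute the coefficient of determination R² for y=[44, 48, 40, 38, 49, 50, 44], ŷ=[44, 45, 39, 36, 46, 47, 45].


ȳ = 44.7143
SS_res = Σ(y-ŷ)² = 33
SS_tot = Σ(y-ȳ)² = 125.43
R² = 1 - SS_res/SS_tot = 1 - 0.2631 = 0.7369

0.7369


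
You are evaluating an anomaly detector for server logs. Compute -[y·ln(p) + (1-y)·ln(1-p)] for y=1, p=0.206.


BCE = -[y·ln(p) + (1-y)·ln(1-p)]
= -1·ln(0.206) - 0
= -ln(0.206) = 1.5799

1.5799


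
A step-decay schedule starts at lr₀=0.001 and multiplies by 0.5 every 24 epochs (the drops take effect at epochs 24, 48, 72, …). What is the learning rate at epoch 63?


n_drops = ⌊63/24⌋ = 2
lr = 0.001·0.5^2 = 0.001·0.25 = 0.00025

0.00025


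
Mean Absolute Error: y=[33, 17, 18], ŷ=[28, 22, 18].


Absolute errors: |33-28|=5, |17-22|=5, |18-18|=0
Sum = 10
MAE = 10/3 = 10/3

10/3


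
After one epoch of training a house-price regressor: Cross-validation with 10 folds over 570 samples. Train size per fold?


Fold size = 570/10 = 57
Training per fold = 570 - 57 = 513

513


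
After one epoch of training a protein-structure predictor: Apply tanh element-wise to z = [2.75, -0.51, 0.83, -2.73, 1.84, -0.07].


tanh(2.75) = 0.9919
tanh(-0.51) = -0.4699
tanh(0.83) = 0.6805
tanh(-2.73) = -0.9915
tanh(1.84) = 0.9508
tanh(-0.07) = -0.0699
result = [0.9919, -0.4699, 0.6805, -0.9915, 0.9508, -0.0699]

[0.9919, -0.4699, 0.6805, -0.9915, 0.9508, -0.0699]


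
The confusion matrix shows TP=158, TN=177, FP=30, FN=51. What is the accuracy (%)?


Accuracy = (TP+TN)/(TP+TN+FP+FN)
= (158+177)/(416)
= 335/416 = 80.53%

80.53%


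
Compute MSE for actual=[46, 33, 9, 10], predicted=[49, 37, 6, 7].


Squared errors: (46-49)²=9, (33-37)²=16, (9-6)²=9, (10-7)²=9
Sum = 43
MSE = 43/4 = 43/4

43/4


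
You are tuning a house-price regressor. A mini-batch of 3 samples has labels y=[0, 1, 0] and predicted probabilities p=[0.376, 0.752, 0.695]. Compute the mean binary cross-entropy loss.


L[0] = -ln(1-0.376) = -ln(0.624) = 0.4716
L[1] = -ln(0.752) = 0.285
L[2] = -ln(1-0.695) = -ln(0.305) = 1.1874
mean = (0.4716 + 0.285 + 1.1874)/3 = 0.648

0.648


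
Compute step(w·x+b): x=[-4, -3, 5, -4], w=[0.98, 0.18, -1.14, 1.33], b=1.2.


z = (-4)·(0.98) + (-3)·(0.18) + (5)·(-1.14) + (-4)·(1.33) + 1.2
  = -14.28
step(z) = 0 (z<0)

0


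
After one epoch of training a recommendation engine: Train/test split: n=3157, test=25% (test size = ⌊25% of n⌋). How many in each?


Test = ⌊3157·25/100⌋ = 789
Train = 3157 - 789 = 2368

Train: 2368, Test: 789


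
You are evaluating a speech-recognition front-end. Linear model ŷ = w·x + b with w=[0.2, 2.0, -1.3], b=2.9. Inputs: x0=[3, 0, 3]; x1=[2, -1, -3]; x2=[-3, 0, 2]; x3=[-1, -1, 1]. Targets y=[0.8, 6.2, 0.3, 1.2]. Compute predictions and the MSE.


ŷ0 = (0.2)·(3) + (2.0)·(0) + (-1.3)·(3) + 2.9 = -0.4
ŷ1 = (0.2)·(2) + (2.0)·(-1) + (-1.3)·(-3) + 2.9 = 5.2
ŷ2 = (0.2)·(-3) + (2.0)·(0) + (-1.3)·(2) + 2.9 = -0.3
ŷ3 = (0.2)·(-1) + (2.0)·(-1) + (-1.3)·(1) + 2.9 = -0.6
errors² = [1.44, 1.0, 0.36, 3.24]
MSE = 6.0400/4 = 1.51

1.51


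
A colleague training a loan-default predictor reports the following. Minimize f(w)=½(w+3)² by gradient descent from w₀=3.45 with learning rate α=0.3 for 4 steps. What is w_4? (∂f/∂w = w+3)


step 1: grad = 3.45+3 = 6.45; w = 3.45 - 0.3·(6.45) = 1.515
step 2: grad = 1.515+3 = 4.515; w = 1.515 - 0.3·(4.515) = 0.1605
step 3: grad = 0.1605+3 = 3.1605; w = 0.1605 - 0.3·(3.1605) = -0.78765
step 4: grad = -0.78765+3 = 2.21235; w = -0.78765 - 0.3·(2.21235) = -1.451355

-1.451355


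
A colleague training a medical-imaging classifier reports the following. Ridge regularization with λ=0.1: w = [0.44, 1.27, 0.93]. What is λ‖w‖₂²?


‖w‖₂² = (0.44)² + (1.27)² + (0.93)²
     = 0.1936 + 1.6129 + 0.8649
     = 2.6714
λ·‖w‖₂² = 0.1·2.6714 = 0.26714

0.26714


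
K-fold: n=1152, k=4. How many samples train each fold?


Fold size = 1152/4 = 288
Training per fold = 1152 - 288 = 864

864


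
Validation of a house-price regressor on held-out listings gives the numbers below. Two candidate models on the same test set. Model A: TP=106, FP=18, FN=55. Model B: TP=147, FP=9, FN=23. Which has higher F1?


Model A: P=106/124=0.8548, R=106/161=0.6584, F1=2PR/(P+R)=2TP/(2TP+FP+FN)=212/285=0.7439
Model B: P=147/156=0.9423, R=147/170=0.8647, F1=2PR/(P+R)=2TP/(2TP+FP+FN)=294/326=0.9018
0.7439 < 0.9018 → Model B

Model B


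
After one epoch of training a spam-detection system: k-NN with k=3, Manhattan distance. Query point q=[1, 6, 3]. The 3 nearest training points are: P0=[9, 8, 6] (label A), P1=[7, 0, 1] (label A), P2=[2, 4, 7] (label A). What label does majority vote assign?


d(q,P0) = 13  (label A)
d(q,P1) = 14  (label A)
d(q,P2) = 7  (label A)
Votes: A=3, B=0
Majority → A

A


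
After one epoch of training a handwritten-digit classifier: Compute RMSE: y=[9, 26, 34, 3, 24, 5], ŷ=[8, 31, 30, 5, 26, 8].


MSE = 59/6 = 9.8333
RMSE = √(59/6) = 3.1358

3.1358


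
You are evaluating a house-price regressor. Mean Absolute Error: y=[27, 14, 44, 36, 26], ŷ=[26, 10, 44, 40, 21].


Absolute errors: |27-26|=1, |14-10|=4, |44-44|=0, |36-40|=4, |26-21|=5
Sum = 14
MAE = 14/5 = 14/5

14/5


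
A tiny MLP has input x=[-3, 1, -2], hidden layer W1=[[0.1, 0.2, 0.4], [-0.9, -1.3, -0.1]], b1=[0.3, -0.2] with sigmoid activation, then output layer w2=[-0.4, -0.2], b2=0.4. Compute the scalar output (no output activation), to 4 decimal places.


z1[0] = (0.1)·(-3) + (0.2)·(1) + (0.4)·(-2) + 0.3 = -0.6
z1[1] = (-0.9)·(-3) + (-1.3)·(1) + (-0.1)·(-2) - 0.2 = 1.4
h = sigmoid(z1) = [0.3543, 0.8022]
output = (-0.4)·(0.3543) + (-0.2)·(0.8022) + 0.4 = 0.0978

0.0978


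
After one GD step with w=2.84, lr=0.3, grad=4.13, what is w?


w_new = w - α·∇
= 2.84 - 0.3·4.13
= 2.84 - 1.239
= 1.601

1.601


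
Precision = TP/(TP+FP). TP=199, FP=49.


Precision = TP/(TP+FP)
= 199/(199+49)
= 199/248 = 80.24%

80.24%


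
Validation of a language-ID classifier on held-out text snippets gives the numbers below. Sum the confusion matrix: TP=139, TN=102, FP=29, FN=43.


Total = TP + TN + FP + FN
= 139 + 102 + 29 + 43
= 313
(Predicted positive: 168, predicted negative: 145)

313


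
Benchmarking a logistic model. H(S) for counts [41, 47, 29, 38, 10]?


Probabilities: [41/165, 47/165, 29/165, 38/165, 10/165] ≈ [0.2485, 0.2848, 0.1758, 0.2303, 0.0606]
H = -((41/165)·log₂(41/165) + (47/165)·log₂(47/165) + (29/165)·log₂(29/165) + (38/165)·log₂(38/165) + (10/165)·log₂(10/165))
  = 2.1891 bits

2.1891 bits


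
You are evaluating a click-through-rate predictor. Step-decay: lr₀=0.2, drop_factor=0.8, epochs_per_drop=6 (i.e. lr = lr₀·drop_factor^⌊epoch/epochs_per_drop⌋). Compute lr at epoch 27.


n_drops = ⌊27/6⌋ = 4
lr = 0.2·0.8^4 = 0.2·0.4096 = 0.08192

0.08192


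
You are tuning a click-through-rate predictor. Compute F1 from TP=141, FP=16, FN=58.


Precision = 141/157 = 0.8981
Recall = 141/199 = 0.7085
F1 = 2·P·R/(P+R) = 2·TP/(2·TP+FP+FN) = 282/(282+16+58) = 282/356 = 0.7921

0.7921


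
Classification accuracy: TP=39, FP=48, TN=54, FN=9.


Accuracy = (TP+TN)/(TP+TN+FP+FN)
= (39+54)/(150)
= 93/150 = 62.0%

62.0%


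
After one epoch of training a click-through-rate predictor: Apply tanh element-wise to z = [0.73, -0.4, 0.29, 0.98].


tanh(0.73) = 0.6231
tanh(-0.4) = -0.3799
tanh(0.29) = 0.2821
tanh(0.98) = 0.7531
result = [0.6231, -0.3799, 0.2821, 0.7531]

[0.6231, -0.3799, 0.2821, 0.7531]


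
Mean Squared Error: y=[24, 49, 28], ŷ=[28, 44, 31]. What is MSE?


Squared errors: (24-28)²=16, (49-44)²=25, (28-31)²=9
Sum = 50
MSE = 50/3 = 50/3

50/3


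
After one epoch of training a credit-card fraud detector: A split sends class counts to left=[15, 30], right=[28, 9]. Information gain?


Parent = [43, 39], H_parent = 0.9983
H_left = 0.9183 (n=45), H_right = 0.8004 (n=37)
H_children = (45/82)·0.9183 + (37/82)·0.8004 = 0.8651
IG = 0.9983 - 0.8651 = 0.1332

0.1332


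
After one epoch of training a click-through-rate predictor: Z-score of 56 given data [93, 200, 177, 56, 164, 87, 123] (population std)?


μ = 128.5714, σ = 49.2714
z = (56 - 128.5714)/49.2714 = -1.4729

-1.4729


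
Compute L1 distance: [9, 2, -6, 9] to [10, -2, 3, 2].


d = |9-10| + |2+ 2| + |-6-3| + |9-2|
  = 1 + 4 + 9 + 7
  = 21

21


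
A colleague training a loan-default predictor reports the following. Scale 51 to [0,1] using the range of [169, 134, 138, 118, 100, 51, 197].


min=51, max=197
(51-51)/(197-51) = 0/146 = 0.0

0.0


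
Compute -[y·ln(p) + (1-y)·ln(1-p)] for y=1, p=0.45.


BCE = -[y·ln(p) + (1-y)·ln(1-p)]
= -1·ln(0.45) - 0
= -ln(0.45) = 0.7985

0.7985


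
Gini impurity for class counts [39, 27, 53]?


Probabilities: [39/119, 27/119, 53/119] ≈ [0.3277, 0.2269, 0.4454]
Σpᵢ² = (1521 + 729 + 2809)/119² = 5059/14161
Gini = 1 - Σpᵢ² = 1 - 5059/14161 = 0.6428

0.6428


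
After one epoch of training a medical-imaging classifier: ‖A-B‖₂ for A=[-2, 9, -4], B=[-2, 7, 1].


d = √((-2+ 2)² + (9-7)² + (-4-1)²)
  = √(0 + 4 + 25)
  = √29 = 5.3852

5.3852


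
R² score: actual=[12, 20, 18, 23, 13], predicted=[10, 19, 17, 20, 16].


ȳ = 17.2
SS_res = Σ(y-ŷ)² = 24
SS_tot = Σ(y-ȳ)² = 86.8
R² = 1 - SS_res/SS_tot = 1 - 0.2765 = 0.7235

0.7235


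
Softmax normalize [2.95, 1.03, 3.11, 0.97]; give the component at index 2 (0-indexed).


Exponentials: e^2.95=19.106, e^1.03=2.8011, e^3.11=22.421, e^0.97=2.6379
Sum = 46.966
Softmax = [0.4068, 0.0596, 0.4774, 0.0562]
p[2] = 22.421/46.966 = 0.4774

0.4774


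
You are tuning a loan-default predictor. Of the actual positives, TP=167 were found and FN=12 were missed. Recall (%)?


Recall = TP/(TP+FN)
= 167/(167+12)
= 167/179 = 93.3%

93.3%


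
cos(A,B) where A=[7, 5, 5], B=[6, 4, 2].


A·B = 7·6 + 5·4 + 5·2 = 72
‖A‖ = √99 = 9.9499, ‖B‖ = √56 = 7.4833
cos = 72/(√99·√56) = 72/√5544 = 0.967

0.967


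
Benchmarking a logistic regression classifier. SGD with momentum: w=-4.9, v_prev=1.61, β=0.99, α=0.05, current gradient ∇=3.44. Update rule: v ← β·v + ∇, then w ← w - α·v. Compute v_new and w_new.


v_new = 0.99·1.61 + 3.44 = 1.5939 + 3.44 = 5.0339
w_new = -4.9 - 0.05·5.0339 = -4.9 - 0.251695 = -5.151695

v_new=5.0339, w_new=-5.151695


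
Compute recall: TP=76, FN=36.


Recall = TP/(TP+FN)
= 76/(76+36)
= 76/112 = 67.86%

67.86%


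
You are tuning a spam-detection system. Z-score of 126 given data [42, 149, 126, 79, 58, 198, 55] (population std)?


μ = 101, σ = 53.8092
z = (126 - 101)/53.8092 = 0.4646

0.4646


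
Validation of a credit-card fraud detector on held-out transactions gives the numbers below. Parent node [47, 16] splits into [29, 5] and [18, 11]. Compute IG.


Parent = [47, 16], H_parent = 0.8175
H_left = 0.6024 (n=34), H_right = 0.9576 (n=29)
H_children = (34/63)·0.6024 + (29/63)·0.9576 = 0.7659
IG = 0.8175 - 0.7659 = 0.0516

0.0516


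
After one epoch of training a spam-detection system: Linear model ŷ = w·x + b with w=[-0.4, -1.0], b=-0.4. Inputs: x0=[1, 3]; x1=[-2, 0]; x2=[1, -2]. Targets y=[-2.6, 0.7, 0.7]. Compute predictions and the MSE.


ŷ0 = (-0.4)·(1) + (-1.0)·(3) - 0.4 = -3.8
ŷ1 = (-0.4)·(-2) + (-1.0)·(0) - 0.4 = 0.4
ŷ2 = (-0.4)·(1) + (-1.0)·(-2) - 0.4 = 1.2
errors² = [1.44, 0.09, 0.25]
MSE = 1.7800/3 = 0.5933

0.5933


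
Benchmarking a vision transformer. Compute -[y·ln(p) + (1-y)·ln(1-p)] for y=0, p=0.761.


BCE = -[y·ln(p) + (1-y)·ln(1-p)]
= -0 - 1·ln(1-0.761)
= -ln(0.239) = 1.4313

1.4313


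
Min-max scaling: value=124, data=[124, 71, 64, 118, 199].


min=64, max=199
(124-64)/(199-64) = 60/135 = 0.4444

0.4444


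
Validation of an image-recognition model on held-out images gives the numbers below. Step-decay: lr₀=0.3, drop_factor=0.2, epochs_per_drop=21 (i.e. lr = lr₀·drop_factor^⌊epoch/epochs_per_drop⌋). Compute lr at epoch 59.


n_drops = ⌊59/21⌋ = 2
lr = 0.3·0.2^2 = 0.3·0.04 = 0.012

0.012


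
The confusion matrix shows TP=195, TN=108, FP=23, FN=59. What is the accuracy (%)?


Accuracy = (TP+TN)/(TP+TN+FP+FN)
= (195+108)/(385)
= 303/385 = 78.7%

78.7%


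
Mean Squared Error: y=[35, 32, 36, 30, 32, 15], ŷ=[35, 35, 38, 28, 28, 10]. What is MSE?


Squared errors: (35-35)²=0, (32-35)²=9, (36-38)²=4, (30-28)²=4, (32-28)²=16, (15-10)²=25
Sum = 58
MSE = 58/6 = 29/3

29/3


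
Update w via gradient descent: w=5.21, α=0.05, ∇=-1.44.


w_new = w - α·∇
= 5.21 - 0.05·-1.44
= 5.21 + 0.072
= 5.282

5.282


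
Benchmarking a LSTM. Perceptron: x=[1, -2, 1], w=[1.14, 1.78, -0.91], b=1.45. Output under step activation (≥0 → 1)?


z = (1)·(1.14) + (-2)·(1.78) + (1)·(-0.91) + 1.45
  = -1.88
step(z) = 0 (z<0)

0


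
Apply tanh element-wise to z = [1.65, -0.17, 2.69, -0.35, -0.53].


tanh(1.65) = 0.9289
tanh(-0.17) = -0.1684
tanh(2.69) = 0.9908
tanh(-0.35) = -0.3364
tanh(-0.53) = -0.4854
result = [0.9289, -0.1684, 0.9908, -0.3364, -0.4854]

[0.9289, -0.1684, 0.9908, -0.3364, -0.4854]


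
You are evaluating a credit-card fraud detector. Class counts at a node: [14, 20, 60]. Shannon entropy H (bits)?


Probabilities: [14/94, 20/94, 60/94] ≈ [0.1489, 0.2128, 0.6383]
H = -((14/94)·log₂(14/94) + (20/94)·log₂(20/94) + (60/94)·log₂(60/94))
  = 1.2976 bits

1.2976 bits


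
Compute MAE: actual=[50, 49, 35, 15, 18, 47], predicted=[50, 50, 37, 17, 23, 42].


Absolute errors: |50-50|=0, |49-50|=1, |35-37|=2, |15-17|=2, |18-23|=5, |47-42|=5
Sum = 15
MAE = 15/6 = 5/2

5/2


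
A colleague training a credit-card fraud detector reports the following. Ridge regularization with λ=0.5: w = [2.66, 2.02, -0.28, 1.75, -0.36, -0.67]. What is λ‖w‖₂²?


‖w‖₂² = (2.66)² + (2.02)² + (-0.28)² + (1.75)² + (-0.36)² + (-0.67)²
     = 7.0756 + 4.0804 + 0.0784 + 3.0625 + 0.1296 + 0.4489
     = 14.8754
λ·‖w‖₂² = 0.5·14.8754 = 7.4377

7.4377


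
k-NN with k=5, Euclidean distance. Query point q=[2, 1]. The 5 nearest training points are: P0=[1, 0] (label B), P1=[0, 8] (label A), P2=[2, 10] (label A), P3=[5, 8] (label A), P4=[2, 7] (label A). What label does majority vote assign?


d(q,P0) = 1.4142  (label B)
d(q,P1) = 7.2801  (label A)
d(q,P2) = 9.0  (label A)
d(q,P3) = 7.6158  (label A)
d(q,P4) = 6.0  (label A)
Votes: A=4, B=1
Majority → A

A


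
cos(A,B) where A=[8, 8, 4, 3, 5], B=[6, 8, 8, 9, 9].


A·B = 8·6 + 8·8 + 4·8 + 3·9 + 5·9 = 216
‖A‖ = √178 = 13.3417, ‖B‖ = √326 = 18.0555
cos = 216/(√178·√326) = 216/√58028 = 0.8967

0.8967


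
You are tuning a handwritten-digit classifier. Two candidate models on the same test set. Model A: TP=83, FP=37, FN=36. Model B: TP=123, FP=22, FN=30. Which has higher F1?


Model A: P=83/120=0.6917, R=83/119=0.6975, F1=2PR/(P+R)=2TP/(2TP+FP+FN)=166/239=0.6946
Model B: P=123/145=0.8483, R=123/153=0.8039, F1=2PR/(P+R)=2TP/(2TP+FP+FN)=246/298=0.8255
0.6946 < 0.8255 → Model B

Model B


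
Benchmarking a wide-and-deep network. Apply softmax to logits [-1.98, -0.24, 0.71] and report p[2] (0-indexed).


Exponentials: e^-1.98=0.1381, e^-0.24=0.7866, e^0.71=2.034
Sum = 2.9587
Softmax = [0.0467, 0.2659, 0.6875]
p[2] = 2.034/2.9587 = 0.6875

0.6875


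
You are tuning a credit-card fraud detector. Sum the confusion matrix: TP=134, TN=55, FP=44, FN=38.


Total = TP + TN + FP + FN
= 134 + 55 + 44 + 38
= 271
(Predicted positive: 178, predicted negative: 93)

271


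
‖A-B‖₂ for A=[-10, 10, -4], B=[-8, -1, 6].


d = √((-10+ 8)² + (10+ 1)² + (-4-6)²)
  = √(4 + 121 + 100)
  = √225 = 15.0

15.0


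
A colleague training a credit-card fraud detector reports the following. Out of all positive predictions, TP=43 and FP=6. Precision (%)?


Precision = TP/(TP+FP)
= 43/(43+6)
= 43/49 = 87.76%

87.76%


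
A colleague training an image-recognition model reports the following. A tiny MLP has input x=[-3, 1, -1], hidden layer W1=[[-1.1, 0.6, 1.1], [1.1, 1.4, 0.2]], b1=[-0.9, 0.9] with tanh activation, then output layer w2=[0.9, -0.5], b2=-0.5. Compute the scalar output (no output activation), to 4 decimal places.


z1[0] = (-1.1)·(-3) + (0.6)·(1) + (1.1)·(-1) - 0.9 = 1.9
z1[1] = (1.1)·(-3) + (1.4)·(1) + (0.2)·(-1) + 0.9 = -1.2
h = tanh(z1) = [0.9562, -0.8337]
output = (0.9)·(0.9562) + (-0.5)·(-0.8337) - 0.5 = 0.7774

0.7774


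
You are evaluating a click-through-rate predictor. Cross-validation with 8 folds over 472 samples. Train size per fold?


Fold size = 472/8 = 59
Training per fold = 472 - 59 = 413

413


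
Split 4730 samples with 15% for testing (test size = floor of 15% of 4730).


Test = ⌊4730·15/100⌋ = 709
Train = 4730 - 709 = 4021

Train: 4021, Test: 709


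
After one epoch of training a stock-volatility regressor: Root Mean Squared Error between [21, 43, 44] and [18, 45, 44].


MSE = 13/3 = 4.3333
RMSE = √(13/3) = 2.0817

2.0817


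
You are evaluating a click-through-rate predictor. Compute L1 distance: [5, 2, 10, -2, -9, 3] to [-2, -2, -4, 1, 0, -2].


d = |5+ 2| + |2+ 2| + |10+ 4| + |-2-1| + |-9-0| + |3+ 2|
  = 7 + 4 + 14 + 3 + 9 + 5
  = 42

42


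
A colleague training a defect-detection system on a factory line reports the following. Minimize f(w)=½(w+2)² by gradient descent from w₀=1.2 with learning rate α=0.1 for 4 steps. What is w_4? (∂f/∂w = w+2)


step 1: grad = 1.2+2 = 3.2; w = 1.2 - 0.1·(3.2) = 0.88
step 2: grad = 0.88+2 = 2.88; w = 0.88 - 0.1·(2.88) = 0.592
step 3: grad = 0.592+2 = 2.592; w = 0.592 - 0.1·(2.592) = 0.3328
step 4: grad = 0.3328+2 = 2.3328; w = 0.3328 - 0.1·(2.3328) = 0.09952

0.09952


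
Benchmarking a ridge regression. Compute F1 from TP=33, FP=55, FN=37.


Precision = 33/88 = 0.375
Recall = 33/70 = 0.4714
F1 = 2·P·R/(P+R) = 2·TP/(2·TP+FP+FN) = 66/(66+55+37) = 66/158 = 0.4177

0.4177


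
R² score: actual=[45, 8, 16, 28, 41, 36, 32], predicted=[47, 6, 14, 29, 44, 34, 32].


ȳ = 29.4286
SS_res = Σ(y-ŷ)² = 26
SS_tot = Σ(y-ȳ)² = 1067.71
R² = 1 - SS_res/SS_tot = 1 - 0.0244 = 0.9756

0.9756


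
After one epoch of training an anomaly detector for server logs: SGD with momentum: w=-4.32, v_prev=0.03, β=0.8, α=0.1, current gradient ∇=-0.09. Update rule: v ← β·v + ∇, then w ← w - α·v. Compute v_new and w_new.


v_new = 0.8·0.03 - 0.09 = 0.024 - 0.09 = -0.066
w_new = -4.32 - 0.1·-0.066 = -4.32 + 0.0066 = -4.3134

v_new=-0.066, w_new=-4.3134


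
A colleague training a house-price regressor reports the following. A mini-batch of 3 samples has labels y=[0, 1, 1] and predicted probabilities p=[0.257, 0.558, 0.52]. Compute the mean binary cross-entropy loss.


L[0] = -ln(1-0.257) = -ln(0.743) = 0.2971
L[1] = -ln(0.558) = 0.5834
L[2] = -ln(0.52) = 0.6539
mean = (0.2971 + 0.5834 + 0.6539)/3 = 0.5115

0.5115


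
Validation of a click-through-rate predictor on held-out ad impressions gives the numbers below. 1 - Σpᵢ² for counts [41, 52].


Probabilities: [41/93, 52/93] ≈ [0.4409, 0.5591]
Σpᵢ² = (1681 + 2704)/93² = 4385/8649
Gini = 1 - Σpᵢ² = 1 - 4385/8649 = 0.493

0.493


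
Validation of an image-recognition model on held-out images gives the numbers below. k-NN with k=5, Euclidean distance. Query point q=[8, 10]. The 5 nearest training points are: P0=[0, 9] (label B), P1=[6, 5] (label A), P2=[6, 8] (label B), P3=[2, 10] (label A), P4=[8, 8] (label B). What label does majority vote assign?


d(q,P0) = 8.0623  (label B)
d(q,P1) = 5.3852  (label A)
d(q,P2) = 2.8284  (label B)
d(q,P3) = 6.0  (label A)
d(q,P4) = 2.0  (label B)
Votes: A=2, B=3
Majority → B

B


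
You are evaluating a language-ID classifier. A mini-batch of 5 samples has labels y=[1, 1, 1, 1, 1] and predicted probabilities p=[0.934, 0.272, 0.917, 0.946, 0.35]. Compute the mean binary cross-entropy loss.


L[0] = -ln(0.934) = 0.0683
L[1] = -ln(0.272) = 1.302
L[2] = -ln(0.917) = 0.0866
L[3] = -ln(0.946) = 0.0555
L[4] = -ln(0.35) = 1.0498
mean = (0.0683 + 1.302 + 0.0866 + 0.0555 + 1.0498)/5 = 0.5124

0.5124


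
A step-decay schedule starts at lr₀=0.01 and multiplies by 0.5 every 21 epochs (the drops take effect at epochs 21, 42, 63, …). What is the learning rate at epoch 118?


n_drops = ⌊118/21⌋ = 5
lr = 0.01·0.5^5 = 0.01·0.03125 = 0.0003125

0.0003125


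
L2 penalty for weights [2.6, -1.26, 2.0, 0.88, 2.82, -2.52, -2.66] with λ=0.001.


‖w‖₂² = (2.6)² + (-1.26)² + (2.0)² + (0.88)² + (2.82)² + (-2.52)² + (-2.66)²
     = 6.76 + 1.5876 + 4 + 0.7744 + 7.9524 + 6.3504 + 7.0756
     = 34.5004
λ·‖w‖₂² = 0.001·34.5004 = 0.0345

0.0345


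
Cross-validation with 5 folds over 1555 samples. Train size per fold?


Fold size = 1555/5 = 311
Training per fold = 1555 - 311 = 1244

1244


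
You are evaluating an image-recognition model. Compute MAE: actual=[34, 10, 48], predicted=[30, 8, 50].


Absolute errors: |34-30|=4, |10-8|=2, |48-50|=2
Sum = 8
MAE = 8/3 = 8/3

8/3


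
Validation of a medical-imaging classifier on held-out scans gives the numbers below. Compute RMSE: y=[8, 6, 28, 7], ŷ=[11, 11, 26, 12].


MSE = 63/4 = 15.75
RMSE = √(63/4) = 3.9686

3.9686


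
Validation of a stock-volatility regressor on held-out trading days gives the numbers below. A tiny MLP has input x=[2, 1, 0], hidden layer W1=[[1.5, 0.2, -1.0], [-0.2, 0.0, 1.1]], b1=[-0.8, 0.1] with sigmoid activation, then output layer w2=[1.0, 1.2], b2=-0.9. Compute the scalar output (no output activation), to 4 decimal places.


z1[0] = (1.5)·(2) + (0.2)·(1) + (-1.0)·(0) - 0.8 = 2.4
z1[1] = (-0.2)·(2) + (0.0)·(1) + (1.1)·(0) + 0.1 = -0.3
h = sigmoid(z1) = [0.9168, 0.4256]
output = (1.0)·(0.9168) + (1.2)·(0.4256) - 0.9 = 0.5275

0.5275


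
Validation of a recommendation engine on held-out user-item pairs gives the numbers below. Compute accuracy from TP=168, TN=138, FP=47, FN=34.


Accuracy = (TP+TN)/(TP+TN+FP+FN)
= (168+138)/(387)
= 306/387 = 79.07%

79.07%


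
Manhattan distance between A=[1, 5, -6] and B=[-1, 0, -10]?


d = |1+ 1| + |5-0| + |-6+ 10|
  = 2 + 5 + 4
  = 11

11


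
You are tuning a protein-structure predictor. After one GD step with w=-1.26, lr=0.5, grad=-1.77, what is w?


w_new = w - α·∇
= -1.26 - 0.5·-1.77
= -1.26 + 0.885
= -0.375

-0.375
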